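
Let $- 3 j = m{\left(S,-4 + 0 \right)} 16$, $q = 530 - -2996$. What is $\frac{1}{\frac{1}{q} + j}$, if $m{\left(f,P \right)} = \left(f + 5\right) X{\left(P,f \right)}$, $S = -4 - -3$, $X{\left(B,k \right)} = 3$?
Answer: $- \frac{3526}{225663} \approx -0.015625$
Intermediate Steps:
$S = -1$ ($S = -4 + 3 = -1$)
$q = 3526$ ($q = 530 + 2996 = 3526$)
$m{\left(f,P \right)} = 15 + 3 f$ ($m{\left(f,P \right)} = \left(f + 5\right) 3 = \left(5 + f\right) 3 = 15 + 3 f$)
$j = -64$ ($j = - \frac{\left(15 + 3 \left(-1\right)\right) 16}{3} = - \frac{\left(15 - 3\right) 16}{3} = - \frac{12 \cdot 16}{3} = \left(- \frac{1}{3}\right) 192 = -64$)
$\frac{1}{\frac{1}{q} + j} = \frac{1}{\frac{1}{3526} - 64} = \frac{1}{- \frac{225663}{3526}} = - \frac{3526}{225663}$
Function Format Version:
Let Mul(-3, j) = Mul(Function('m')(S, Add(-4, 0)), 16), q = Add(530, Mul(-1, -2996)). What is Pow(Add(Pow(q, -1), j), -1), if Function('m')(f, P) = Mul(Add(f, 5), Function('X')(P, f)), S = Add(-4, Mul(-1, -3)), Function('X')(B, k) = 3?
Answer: Rational(-3526, 225663) ≈ -0.015625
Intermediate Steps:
S = -1 (S = Add(-4, 3) = -1)
q = 3526 (q = Add(530, 2996) = 3526)
Function('m')(f, P) = Add(15, Mul(3, f)) (Function('m')(f, P) = Mul(Add(f, 5), 3) = Mul(Add(5, f), 3) = Add(15, Mul(3, f)))
j = -64 (j = Mul(Rational(-1, 3), Mul(Add(15, Mul(3, -1)), 16)) = Mul(Rational(-1, 3), Mul(Add(15, -3), 16)) = Mul(Rational(-1, 3), Mul(12, 16)) = Mul(Rational(-1, 3), 192) = -64)
Pow(Add(Pow(q, -1), j), -1) = Pow(Add(Pow(3526, -1), -64), -1) = Pow(Add(Rational(1, 3526), -64), -1) = Pow(Rational(-225663, 3526), -1) = Rational(-3526, 225663)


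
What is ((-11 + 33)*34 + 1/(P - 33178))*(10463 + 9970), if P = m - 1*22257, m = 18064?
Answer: 190391336177/12457 ≈ 1.5284e+7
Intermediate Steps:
P = -4193 (P = 18064 - 1*22257 = 18064 - 22257 = -4193)
((-11 + 33)*34 + 1/(P - 33178))*(10463 + 9970) = ((-11 + 33)*34 + 1/(-4193 - 33178))*(10463 + 9970) = (22*34 + 1/(-37371))*20433 = (748 - 1/37371)*20433 = (27953507/37371)*20433 = 190391336177/12457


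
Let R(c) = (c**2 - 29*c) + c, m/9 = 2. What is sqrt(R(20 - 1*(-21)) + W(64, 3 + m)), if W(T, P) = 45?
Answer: 17*sqrt(2) ≈ 24.042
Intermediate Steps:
m = 18 (m = 9*2 = 18)
R(c) = c**2 - 28*c
sqrt(R(20 - 1*(-21)) + W(64, 3 + m)) = sqrt((20 - 1*(-21))*(-28 + (20 - 1*(-21))) + 45) = sqrt((20 + 21)*(-28 + (20 + 21)) + 45) = sqrt(41*(-28 + 41) + 45) = sqrt(41*13 + 45) = sqrt(533 + 45) = sqrt(578) = 17*sqrt(2)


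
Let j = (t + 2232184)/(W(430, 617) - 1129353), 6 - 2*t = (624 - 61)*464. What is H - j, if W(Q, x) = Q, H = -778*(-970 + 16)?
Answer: 44100121013/59417 ≈ 7.4221e+5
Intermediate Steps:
H = 742212 (H = -778*(-954) = 742212)
t = -130613 (t = 3 - (624 - 61)*464/2 = 3 - 563*464/2 = 3 - 1/2*261232 = 3 - 130616 = -130613)
j = -110609/59417 (j = (-130613 + 2232184)/(430 - 1129353) = 2101571/(-1128923) = 2101571*(-1/1128923) = -110609/59417 ≈ -1.8616)
H - j = 742212 - 1*(-110609/59417) = 742212 + 110609/59417 = 44100121013/59417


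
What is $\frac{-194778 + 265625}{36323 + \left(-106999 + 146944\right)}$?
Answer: $\frac{70847}{76268} \approx 0.92892$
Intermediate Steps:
$\frac{-194778 + 265625}{36323 + \left(-106999 + 146944\right)} = \frac{70847}{36323 + 39945} = \frac{70847}{76268}$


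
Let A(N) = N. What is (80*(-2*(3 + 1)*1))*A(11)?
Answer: -7040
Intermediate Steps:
(80*(-2*(3 + 1)*1))*A(11) = (80*(-2*(3 + 1)*1))*11 = (80*(-2*4*1))*11 = (80*(-8*1))*11 = (80*(-8))*11 = -640*11 = -7040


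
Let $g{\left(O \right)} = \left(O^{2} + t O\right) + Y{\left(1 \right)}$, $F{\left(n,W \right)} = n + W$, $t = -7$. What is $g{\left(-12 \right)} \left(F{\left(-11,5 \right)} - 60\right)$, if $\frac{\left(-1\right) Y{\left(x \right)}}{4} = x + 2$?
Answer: $-14256$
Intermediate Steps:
$Y{\left(x \right)} = -8 - 4 x$ ($Y{\left(x \right)} = - 4 \left(x + 2\right) = - 4 \left(2 + x\right) = -8 - 4 x$)
$F{\left(n,W \right)} = W + n$
$g{\left(O \right)} = -12 + O^{2} - 7 O$ ($g{\left(O \right)} = \left(O^{2} - 7 O\right) - 12 = -12 + O^{2} - 7 O$)
$g{\left(-12 \right)} \left(F{\left(-11,5 \right)} - 60\right) = \left(-12 + \left(-12\right)^{2} - -84\right) \left(\left(5 - 11\right) - 60\right) = \left(-12 + 144 + 84\right) \left(-6 - 60\right) = 216 \left(-66\right) = -14256$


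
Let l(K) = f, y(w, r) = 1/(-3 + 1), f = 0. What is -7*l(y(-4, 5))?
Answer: 0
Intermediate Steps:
y(w, r) = -½ (y(w, r) = 1/(-2) = -½)
l(K) = 0
-7*l(y(-4, 5)) = -7*0 = 0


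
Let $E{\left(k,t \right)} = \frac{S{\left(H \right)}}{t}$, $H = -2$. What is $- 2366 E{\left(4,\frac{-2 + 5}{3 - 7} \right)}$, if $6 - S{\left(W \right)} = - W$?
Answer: $\frac{37856}{3} \approx 12619.0$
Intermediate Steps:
$S{\left(W \right)} = 6 + W$ ($S{\left(W \right)} = 6 - - W = 6 + W$)
$E{\left(k,t \right)} = \frac{4}{t}$ ($E{\left(k,t \right)} = \frac{6 - 2}{t} = \frac{4}{t}$)
$- 2366 E{\left(4,\frac{-2 + 5}{3 - 7} \right)} = - 2366 \frac{4}{\left(-2 + 5\right) \frac{1}{3 - 7}} = - 2366 \frac{4}{3 \frac{1}{-4}} = - 2366 \frac{4}{3 \left(- \frac{1}{4}\right)} = - 2366 \frac{4}{- \frac{3}{4}} = - 2366 \cdot 4 \left(- \frac{4}{3}\right) = \left(-2366\right) \left(- \frac{16}{3}\right) = \frac{37856}{3}$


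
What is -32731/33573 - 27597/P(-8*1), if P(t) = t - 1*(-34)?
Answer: -927365087/872898 ≈ -1062.4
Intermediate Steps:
P(t) = 34 + t (P(t) = t + 34 = 34 + t)
-32731/33573 - 27597/P(-8*1) = -32731/33573 - 27597/(34 - 8*1) = -32731*1/33573 - 27597/(34 - 8) = -32731/33573 - 27597/26 = -927365087/872898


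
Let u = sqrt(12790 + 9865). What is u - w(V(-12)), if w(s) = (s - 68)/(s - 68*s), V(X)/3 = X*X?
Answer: 91/7236 + sqrt(22655) ≈ 150.53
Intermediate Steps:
u = sqrt(22655) ≈ 150.52
V(X) = 3*X**2 (V(X) = 3*(X*X) = 3*X**2)
w(s) = -(-68 + s)/(67*s) (w(s) = (-68 + s)/((-67*s)) = (-68 + s)*(-1/(67*s)) = -(-68 + s)/(67*s))
u - w(V(-12)) = sqrt(22655) - (68 - 3*(-12)**2)/(67*(3*(-12)**2)) = sqrt(22655) - (68 - 3*144)/(67*(3*144)) = sqrt(22655) - (68 - 1*432)/(67*432) = sqrt(22655) - (68 - 432)/(67*432) = sqrt(22655) - (-364)/(67*432) = sqrt(22655) - 1*(-91/7236) = sqrt(22655) + 91/7236 = 91/7236 + sqrt(22655)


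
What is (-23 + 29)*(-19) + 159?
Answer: 45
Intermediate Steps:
(-23 + 29)*(-19) + 159 = 6*(-19) + 159 = -114 + 159 = 45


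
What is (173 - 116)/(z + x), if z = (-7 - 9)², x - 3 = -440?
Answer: -57/181 ≈ -0.31492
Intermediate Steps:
x = -437 (x = 3 - 440 = -437)
z = 256 (z = (-16)² = 256)
(173 - 116)/(z + x) = (173 - 116)/(256 - 437) = 57/(-181) = 57*(-1/181) = -57/181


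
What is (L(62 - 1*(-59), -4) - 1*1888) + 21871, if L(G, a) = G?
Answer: 20104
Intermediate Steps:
(L(62 - 1*(-59), -4) - 1*1888) + 21871 = ((62 - 1*(-59)) - 1*1888) + 21871 = ((62 + 59) - 1888) + 21871 = (121 - 1888) + 21871 = -1767 + 21871 = 20104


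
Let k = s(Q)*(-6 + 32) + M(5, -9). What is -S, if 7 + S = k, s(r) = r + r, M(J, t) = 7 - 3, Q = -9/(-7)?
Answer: -447/7 ≈ -63.857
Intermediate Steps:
Q = 9/7 (Q = -9*(-1/7) = 9/7 ≈ 1.2857)
M(J, t) = 4
s(r) = 2*r
k = 496/7 (k = (2*(9/7))*(-6 + 32) + 4 = (18/7)*26 + 4 = 468/7 + 4 = 496/7 ≈ 70.857)
S = 447/7 (S = -7 + 496/7 = 447/7 ≈ 63.857)
-S = -1*447/7 = -447/7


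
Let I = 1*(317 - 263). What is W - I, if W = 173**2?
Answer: 29875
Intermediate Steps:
W = 29929
I = 54 (I = 1*54 = 54)
W - I = 29929 - 1*54 = 29929 - 54 = 29875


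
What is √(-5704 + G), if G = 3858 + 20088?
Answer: √18242 ≈ 135.06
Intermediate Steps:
G = 23946
√(-5704 + G) = √(-5704 + 23946) = √18242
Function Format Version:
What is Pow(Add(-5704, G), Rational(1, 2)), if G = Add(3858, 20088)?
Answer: Pow(18242, Rational(1, 2)) ≈ 135.06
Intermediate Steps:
G = 23946
Pow(Add(-5704, G), Rational(1, 2)) = Pow(Add(-5704, 23946), Rational(1, 2)) = Pow(18242, Rational(1, 2))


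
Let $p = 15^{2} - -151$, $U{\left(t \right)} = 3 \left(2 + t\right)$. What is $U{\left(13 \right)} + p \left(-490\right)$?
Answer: $-184195$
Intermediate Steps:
$U{\left(t \right)} = 6 + 3 t$
$p = 376$ ($p = 225 + 151 = 376$)
$U{\left(13 \right)} + p \left(-490\right) = \left(6 + 3 \cdot 13\right) + 376 \left(-490\right) = \left(6 + 39\right) - 184240 = 45 - 184240 = -184195$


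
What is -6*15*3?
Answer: -270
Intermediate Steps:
-6*15*3 = -90*3 = -270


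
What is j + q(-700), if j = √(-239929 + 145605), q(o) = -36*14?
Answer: -504 + 2*I*√23581 ≈ -504.0 + 307.12*I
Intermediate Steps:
q(o) = -504
j = 2*I*√23581 (j = √(-94324) = 2*I*√23581 ≈ 307.12*I)
j + q(-700) = 2*I*√23581 - 504 = -504 + 2*I*√23581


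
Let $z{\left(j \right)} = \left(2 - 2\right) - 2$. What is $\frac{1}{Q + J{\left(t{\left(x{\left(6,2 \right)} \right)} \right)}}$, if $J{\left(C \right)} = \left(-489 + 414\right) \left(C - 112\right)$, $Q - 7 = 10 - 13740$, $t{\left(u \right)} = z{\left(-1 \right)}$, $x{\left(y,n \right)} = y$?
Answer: $- \frac{1}{5173} \approx -0.00019331$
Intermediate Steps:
$z{\left(j \right)} = -2$ ($z{\left(j \right)} = 0 - 2 = -2$)
$t{\left(u \right)} = -2$
$Q = -13723$ ($Q = 7 + \left(10 - 13740\right) = 7 - 13730 = -13723$)
$J{\left(C \right)} = 8400 - 75 C$ ($J{\left(C \right)} = - 75 \left(-112 + C\right) = 8400 - 75 C$)
$\frac{1}{Q + J{\left(t{\left(x{\left(6,2 \right)} \right)} \right)}} = \frac{1}{-13723 + \left(8400 - -150\right)} = \frac{1}{-13723 + \left(8400 + 150\right)} = \frac{1}{-13723 + 8550} = \frac{1}{-5173} = - \frac{1}{5173}$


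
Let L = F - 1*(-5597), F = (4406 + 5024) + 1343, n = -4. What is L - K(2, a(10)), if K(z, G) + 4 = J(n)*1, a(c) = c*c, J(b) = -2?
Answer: 16376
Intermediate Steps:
F = 10773 (F = 9430 + 1343 = 10773)
a(c) = c**2
K(z, G) = -6 (K(z, G) = -4 - 2*1 = -4 - 2 = -6)
L = 16370 (L = 10773 - 1*(-5597) = 10773 + 5597 = 16370)
L - K(2, a(10)) = 16370 - 1*(-6) = 16370 + 6 = 16376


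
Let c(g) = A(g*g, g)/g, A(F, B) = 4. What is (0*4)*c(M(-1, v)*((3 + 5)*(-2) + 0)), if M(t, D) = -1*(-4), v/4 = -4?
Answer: 0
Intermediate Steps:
v = -16 (v = 4*(-4) = -16)
M(t, D) = 4
c(g) = 4/g
(0*4)*c(M(-1, v)*((3 + 5)*(-2) + 0)) = (0*4)*(4/((4*((3 + 5)*(-2) + 0)))) = 0*(4/((4*(8*(-2) + 0)))) = 0*(4/((4*(-16 + 0)))) = 0*(4/((4*(-16)))) = 0*(4/(-64)) = 0*(4*(-1/64)) = 0*(-1/16) = 0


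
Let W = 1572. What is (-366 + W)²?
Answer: 1454436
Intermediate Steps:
(-366 + W)² = (-366 + 1572)² = 1206² = 1454436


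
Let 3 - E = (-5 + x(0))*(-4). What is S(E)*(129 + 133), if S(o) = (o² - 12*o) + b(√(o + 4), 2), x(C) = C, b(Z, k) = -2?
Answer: 128642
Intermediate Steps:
E = -17 (E = 3 - (-5 + 0)*(-4) = 3 - (-5)*(-4) = 3 - 1*20 = 3 - 20 = -17)
S(o) = -2 + o² - 12*o (S(o) = (o² - 12*o) - 2 = -2 + o² - 12*o)
S(E)*(129 + 133) = (-2 + (-17)² - 12*(-17))*(129 + 133) = (-2 + 289 + 204)*262 = 491*262 = 128642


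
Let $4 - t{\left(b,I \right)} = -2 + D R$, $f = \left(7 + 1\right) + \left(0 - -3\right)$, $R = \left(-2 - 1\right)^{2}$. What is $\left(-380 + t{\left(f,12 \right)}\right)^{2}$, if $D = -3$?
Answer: $120409$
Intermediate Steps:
$R = 9$ ($R = \left(-3\right)^{2} = 9$)
$f = 11$ ($f = 8 + \left(0 + 3\right) = 8 + 3 = 11$)
$t{\left(b,I \right)} = 33$ ($t{\left(b,I \right)} = 4 - \left(-2 - 27\right) = 4 - -29 = 4 + 29 = 33$)
$\left(-380 + t{\left(f,12 \right)}\right)^{2} = \left(-380 + 33\right)^{2} = \left(-347\right)^{2} = 120409$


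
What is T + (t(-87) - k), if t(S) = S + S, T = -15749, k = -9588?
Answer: -6335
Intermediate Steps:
t(S) = 2*S
T + (t(-87) - k) = -15749 + (2*(-87) - 1*(-9588)) = -15749 + (-174 + 9588) = -15749 + 9414 = -6335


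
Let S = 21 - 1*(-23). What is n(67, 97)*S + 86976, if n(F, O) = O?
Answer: 91244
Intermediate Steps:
S = 44 (S = 21 + 23 = 44)
n(67, 97)*S + 86976 = 97*44 + 86976 = 4268 + 86976 = 91244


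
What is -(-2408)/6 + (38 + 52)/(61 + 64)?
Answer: 30154/75 ≈ 402.05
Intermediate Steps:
-(-2408)/6 + (38 + 52)/(61 + 64) = -(-2408)/6 + 90/125 = -43*(-28/3) + 90*(1/125) = 1204/3 + 18/25 = 30154/75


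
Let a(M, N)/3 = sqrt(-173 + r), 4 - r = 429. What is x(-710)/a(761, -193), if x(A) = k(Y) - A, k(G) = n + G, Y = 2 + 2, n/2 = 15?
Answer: -124*I*sqrt(598)/299 ≈ -10.141*I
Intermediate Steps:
r = -425 (r = 4 - 1*429 = 4 - 429 = -425)
n = 30 (n = 2*15 = 30)
Y = 4
k(G) = 30 + G
a(M, N) = 3*I*sqrt(598) (a(M, N) = 3*sqrt(-173 - 425) = 3*sqrt(-598) = 3*(I*sqrt(598)) = 3*I*sqrt(598))
x(A) = 34 - A (x(A) = (30 + 4) - A = 34 - A)
x(-710)/a(761, -193) = (34 - 1*(-710))/((3*I*sqrt(598))) = (34 + 710)*(-I*sqrt(598)/1794) = 744*(-I*sqrt(598)/1794) = -124*I*sqrt(598)/299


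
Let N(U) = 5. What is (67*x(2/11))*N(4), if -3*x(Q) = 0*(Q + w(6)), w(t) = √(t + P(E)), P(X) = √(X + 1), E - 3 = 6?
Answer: 0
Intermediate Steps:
E = 9 (E = 3 + 6 = 9)
P(X) = √(1 + X)
w(t) = √(t + √10) (w(t) = √(t + √(1 + 9)) = √(t + √10))
x(Q) = 0 (x(Q) = -0*(Q + √(6 + √10)) = -⅓*0 = 0)
(67*x(2/11))*N(4) = (67*0)*5 = 0*5 = 0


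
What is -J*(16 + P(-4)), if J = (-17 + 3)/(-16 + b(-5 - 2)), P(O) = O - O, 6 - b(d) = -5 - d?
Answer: -56/3 ≈ -18.667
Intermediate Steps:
b(d) = 11 + d (b(d) = 6 - (-5 - d) = 6 + (5 + d) = 11 + d)
P(O) = 0
J = 7/6 (J = (-17 + 3)/(-16 + (11 + (-5 - 2))) = -14/(-16 + (11 - 7)) = -14/(-16 + 4) = -14/(-12) = -14*(-1/12) = 7/6 ≈ 1.1667)
-J*(16 + P(-4)) = -7*(16 + 0)/6 = -7*16/6 = -1*56/3 = -56/3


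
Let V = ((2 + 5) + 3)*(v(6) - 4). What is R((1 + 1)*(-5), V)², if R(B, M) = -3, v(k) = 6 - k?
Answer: 9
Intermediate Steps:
V = -40 (V = ((2 + 5) + 3)*((6 - 1*6) - 4) = (7 + 3)*((6 - 6) - 4) = 10*(0 - 4) = 10*(-4) = -40)
R((1 + 1)*(-5), V)² = (-3)² = 9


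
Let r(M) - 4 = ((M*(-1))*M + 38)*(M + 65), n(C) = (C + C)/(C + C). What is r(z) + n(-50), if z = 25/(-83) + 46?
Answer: -129778256661/571787 ≈ -2.2697e+5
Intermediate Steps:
z = 3793/83 (z = 25*(-1/83) + 46 = -25/83 + 46 = 3793/83 ≈ 45.699)
n(C) = 1 (n(C) = (2*C)/((2*C)) = (2*C)*(1/(2*C)) = 1)
r(M) = 4 + (38 - M**2)*(65 + M) (r(M) = 4 + ((M*(-1))*M + 38)*(M + 65) = 4 + ((-M)*M + 38)*(65 + M) = 4 + (-M**2 + 38)*(65 + M) = 4 + (38 - M**2)*(65 + M))
r(z) + n(-50) = (2474 - (3793/83)**3 - 65*(3793/83)**2 + 38*(3793/83)) + 1 = (2474 - 1*54569318257/571787 - 65*14386849/6889 + 144134/83) + 1 = (2474 - 54569318257/571787 - 935145185/6889 + 144134/83) + 1 = -129778828448/571787 + 1 = -129778256661/571787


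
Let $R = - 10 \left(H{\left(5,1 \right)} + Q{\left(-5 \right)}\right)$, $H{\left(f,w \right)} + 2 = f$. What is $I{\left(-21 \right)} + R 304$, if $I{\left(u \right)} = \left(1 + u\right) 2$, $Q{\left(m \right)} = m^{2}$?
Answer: $-85160$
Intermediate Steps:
$H{\left(f,w \right)} = -2 + f$
$I{\left(u \right)} = 2 + 2 u$
$R = -280$ ($R = - 10 \left(\left(-2 + 5\right) + \left(-5\right)^{2}\right) = - 10 \left(3 + 25\right) = \left(-10\right) 28 = -280$)
$I{\left(-21 \right)} + R 304 = \left(2 + 2 \left(-21\right)\right) - 85120 = \left(2 - 42\right) - 85120 = -40 - 85120 = -85160$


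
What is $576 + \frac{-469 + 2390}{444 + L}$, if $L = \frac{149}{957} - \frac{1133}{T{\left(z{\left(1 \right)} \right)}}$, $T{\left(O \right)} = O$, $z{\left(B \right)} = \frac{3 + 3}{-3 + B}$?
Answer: $\frac{454853181}{786484} \approx 578.34$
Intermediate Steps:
$z{\left(B \right)} = \frac{6}{-3 + B}$
$L = \frac{361576}{957}$ ($L = \frac{149}{957} - \frac{1133}{6 \frac{1}{-3 + 1}} = 149 \cdot \frac{1}{957} - \frac{1133}{6 \frac{1}{-2}} = \frac{149}{957} - \frac{1133}{6 \left(- \frac{1}{2}\right)} = \frac{149}{957} - \frac{1133}{-3} = \frac{149}{957} - - \frac{1133}{3} = \frac{149}{957} + \frac{1133}{3} = \frac{361576}{957} \approx 377.82$)
$576 + \frac{-469 + 2390}{444 + L} = 576 + \frac{-469 + 2390}{444 + \frac{361576}{957}} = 576 + \frac{1921}{\frac{786484}{957}} = 576 + 1921 \cdot \frac{957}{786484} = 576 + \frac{1838397}{786484} = \frac{454853181}{786484}$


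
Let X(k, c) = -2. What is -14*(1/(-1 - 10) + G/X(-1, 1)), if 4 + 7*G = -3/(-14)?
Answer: -387/154 ≈ -2.5130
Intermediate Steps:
G = -53/98 (G = -4/7 + (-3/(-14))/7 = -4/7 + (-3*(-1/14))/7 = -4/7 + (1/7)*(3/14) = -4/7 + 3/98 = -53/98 ≈ -0.54082)
-14*(1/(-1 - 10) + G/X(-1, 1)) = -14*(1/(-1 - 10) - 53/98/(-2)) = -14*(1/(-11) - 53/98*(-1/2)) = -14*(-1/11 + 53/196) = -14*387/2156 = -387/154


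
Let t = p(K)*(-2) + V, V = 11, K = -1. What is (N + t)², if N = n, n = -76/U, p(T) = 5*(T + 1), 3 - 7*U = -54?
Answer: 25/9 ≈ 2.7778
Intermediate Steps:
U = 57/7 (U = 3/7 - ⅐*(-54) = 3/7 + 54/7 = 57/7 ≈ 8.1429)
p(T) = 5 + 5*T (p(T) = 5*(1 + T) = 5 + 5*T)
n = -28/3 (n = -76/57/7 = -76*7/57 = -28/3 ≈ -9.3333)
N = -28/3 ≈ -9.3333
t = 11 (t = (5 + 5*(-1))*(-2) + 11 = (5 - 5)*(-2) + 11 = 0*(-2) + 11 = 0 + 11 = 11)
(N + t)² = (-28/3 + 11)² = (5/3)² = 25/9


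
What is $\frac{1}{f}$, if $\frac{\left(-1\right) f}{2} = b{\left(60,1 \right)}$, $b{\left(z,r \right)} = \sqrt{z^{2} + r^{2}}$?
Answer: $- \frac{\sqrt{3601}}{7202} \approx -0.0083322$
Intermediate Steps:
$b{\left(z,r \right)} = \sqrt{r^{2} + z^{2}}$
$f = - 2 \sqrt{3601}$ ($f = - 2 \sqrt{1^{2} + 60^{2}} = - 2 \sqrt{1 + 3600} = - 2 \sqrt{3601} \approx -120.02$)
$\frac{1}{f} = \frac{1}{\left(-2\right) \sqrt{3601}} = - \frac{\sqrt{3601}}{7202}$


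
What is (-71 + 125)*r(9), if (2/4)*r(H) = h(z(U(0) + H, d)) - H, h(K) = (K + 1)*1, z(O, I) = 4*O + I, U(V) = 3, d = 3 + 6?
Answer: 5292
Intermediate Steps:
d = 9
z(O, I) = I + 4*O
h(K) = 1 + K (h(K) = (1 + K)*1 = 1 + K)
r(H) = 44 + 6*H (r(H) = 2*((1 + (9 + 4*(3 + H))) - H) = 2*((1 + (9 + (12 + 4*H))) - H) = 2*((1 + (21 + 4*H)) - H) = 2*((22 + 4*H) - H) = 2*(22 + 3*H) = 44 + 6*H)
(-71 + 125)*r(9) = (-71 + 125)*(44 + 6*9) = 54*(44 + 54) = 54*98 = 5292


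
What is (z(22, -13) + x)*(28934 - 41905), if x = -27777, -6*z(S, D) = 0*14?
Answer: 360295467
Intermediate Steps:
z(S, D) = 0 (z(S, D) = -0*14 = -⅙*0 = 0)
(z(22, -13) + x)*(28934 - 41905) = (0 - 27777)*(28934 - 41905) = -27777*(-12971) = 360295467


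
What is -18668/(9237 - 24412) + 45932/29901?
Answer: 1255209968/453747675 ≈ 2.7663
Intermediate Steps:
-18668/(9237 - 24412) + 45932/29901 = -18668/(-15175) + 45932*(1/29901) = -18668*(-1/15175) + 45932/29901 = 18668/15175 + 45932/29901 = 1255209968/453747675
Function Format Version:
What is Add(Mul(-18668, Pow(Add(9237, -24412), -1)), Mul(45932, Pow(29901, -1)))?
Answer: Rational(1255209968, 453747675) ≈ 2.7663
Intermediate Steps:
Add(Mul(-18668, Pow(Add(9237, -24412), -1)), Mul(45932, Pow(29901, -1))) = Add(Mul(-18668, Pow(-15175, -1)), Mul(45932, Rational(1, 29901))) = Add(Mul(-18668, Rational(-1, 15175)), Rational(45932, 29901)) = Add(Rational(18668, 15175), Rational(45932, 29901)) = Rational(1255209968, 453747675)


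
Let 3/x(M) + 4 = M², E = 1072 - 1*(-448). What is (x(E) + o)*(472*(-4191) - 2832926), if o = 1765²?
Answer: -5771211509054683839/385066 ≈ -1.4988e+13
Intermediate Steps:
o = 3115225
E = 1520 (E = 1072 + 448 = 1520)
x(M) = 3/(-4 + M²)
(x(E) + o)*(472*(-4191) - 2832926) = (3/(-4 + 1520²) + 3115225)*(472*(-4191) - 2832926) = (3/(-4 + 2310400) + 3115225)*(-1978152 - 2832926) = (3/2310396 + 3115225)*(-4811078) = (3*(1/2310396) + 3115225)*(-4811078) = (1/770132 + 3115225)*(-4811078) = (2399134459701/770132)*(-4811078) = -5771211509054683839/385066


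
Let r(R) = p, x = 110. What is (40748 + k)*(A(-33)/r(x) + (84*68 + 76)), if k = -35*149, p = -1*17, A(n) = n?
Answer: 3497477657/17 ≈ 2.0573e+8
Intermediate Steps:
p = -17
k = -5215
r(R) = -17
(40748 + k)*(A(-33)/r(x) + (84*68 + 76)) = (40748 - 5215)*(-33/(-17) + (84*68 + 76)) = 35533*(-33*(-1/17) + (5712 + 76)) = 35533*(33/17 + 5788) = 35533*(98429/17) = 3497477657/17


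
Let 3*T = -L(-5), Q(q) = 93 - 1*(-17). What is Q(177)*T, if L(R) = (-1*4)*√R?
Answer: 440*I*√5/3 ≈ 327.96*I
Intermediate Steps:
Q(q) = 110 (Q(q) = 93 + 17 = 110)
L(R) = -4*√R
T = 4*I*√5/3 (T = (-(-4)*√(-5))/3 = (-(-4)*I*√5)/3 = (4*I*√5)/3 = 4*I*√5/3 ≈ 2.9814*I)
Q(177)*T = 110*(4*I*√5/3) = 440*I*√5/3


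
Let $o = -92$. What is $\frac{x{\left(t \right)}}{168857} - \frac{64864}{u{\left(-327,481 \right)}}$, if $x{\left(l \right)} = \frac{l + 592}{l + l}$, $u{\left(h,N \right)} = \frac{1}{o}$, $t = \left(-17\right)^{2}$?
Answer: $\frac{582422926063729}{97599346} \approx 5.9675 \cdot 10^{6}$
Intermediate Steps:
$t = 289$
$u{\left(h,N \right)} = - \frac{1}{92}$ ($u{\left(h,N \right)} = \frac{1}{-92} = - \frac{1}{92}$)
$x{\left(l \right)} = \frac{592 + l}{2 l}$
$\frac{x{\left(t \right)}}{168857} - \frac{64864}{u{\left(-327,481 \right)}} = \frac{\frac{1}{2} \cdot \frac{1}{289} \left(592 + 289\right)}{168857} - \frac{64864}{- \frac{1}{92}} = \frac{1}{2} \cdot \frac{1}{289} \cdot 881 \cdot \frac{1}{168857} - -5967488 = \frac{881}{578} \cdot \frac{1}{168857} + 5967488 = \frac{881}{97599346} + 5967488 = \frac{582422926063729}{97599346}$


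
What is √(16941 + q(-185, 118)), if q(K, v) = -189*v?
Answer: I*√5361 ≈ 73.219*I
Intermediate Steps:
√(16941 + q(-185, 118)) = √(16941 - 189*118) = √(16941 - 22302) = √(-5361) = I*√5361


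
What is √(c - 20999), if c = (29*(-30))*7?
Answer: I*√27089 ≈ 164.59*I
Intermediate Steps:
c = -6090 (c = -870*7 = -6090)
√(c - 20999) = √(-6090 - 20999) = √(-27089) = I*√27089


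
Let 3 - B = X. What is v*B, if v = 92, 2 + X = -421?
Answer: 39192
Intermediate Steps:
X = -423 (X = -2 - 421 = -423)
B = 426 (B = 3 - 1*(-423) = 3 + 423 = 426)
v*B = 92*426 = 39192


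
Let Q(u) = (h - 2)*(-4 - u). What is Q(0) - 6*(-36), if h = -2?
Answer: 232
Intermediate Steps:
Q(u) = 16 + 4*u (Q(u) = (-2 - 2)*(-4 - u) = -4*(-4 - u) = 16 + 4*u)
Q(0) - 6*(-36) = (16 + 4*0) - 6*(-36) = (16 + 0) + 216 = 16 + 216 = 232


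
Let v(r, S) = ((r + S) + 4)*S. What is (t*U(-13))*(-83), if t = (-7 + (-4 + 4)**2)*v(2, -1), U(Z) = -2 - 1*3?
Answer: 14525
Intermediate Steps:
U(Z) = -5 (U(Z) = -2 - 3 = -5)
v(r, S) = S*(4 + S + r) (v(r, S) = ((S + r) + 4)*S = (4 + S + r)*S = S*(4 + S + r))
t = 35 (t = (-7 + (-4 + 4)**2)*(-(4 - 1 + 2)) = (-7 + 0**2)*(-1*5) = (-7 + 0)*(-5) = -7*(-5) = 35)
(t*U(-13))*(-83) = (35*(-5))*(-83) = -175*(-83) = 14525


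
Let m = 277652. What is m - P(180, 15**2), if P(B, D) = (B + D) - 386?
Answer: 277633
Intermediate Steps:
P(B, D) = -386 + B + D
m - P(180, 15**2) = 277652 - (-386 + 180 + 15**2) = 277652 - (-386 + 180 + 225) = 277652 - 1*19 = 277652 - 19 = 277633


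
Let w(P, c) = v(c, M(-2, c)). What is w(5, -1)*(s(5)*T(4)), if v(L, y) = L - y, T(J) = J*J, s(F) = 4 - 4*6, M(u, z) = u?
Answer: -320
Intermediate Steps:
s(F) = -20 (s(F) = 4 - 24 = -20)
T(J) = J²
w(P, c) = 2 + c (w(P, c) = c - 1*(-2) = c + 2 = 2 + c)
w(5, -1)*(s(5)*T(4)) = (2 - 1)*(-20*4²) = 1*(-20*16) = 1*(-320) = -320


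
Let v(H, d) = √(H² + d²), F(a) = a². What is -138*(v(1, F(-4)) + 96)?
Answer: -13248 - 138*√257 ≈ -15460.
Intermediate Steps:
-138*(v(1, F(-4)) + 96) = -138*(√(1² + ((-4)²)²) + 96) = -138*(√(1 + 16²) + 96) = -138*(√(1 + 256) + 96) = -138*(√257 + 96) = -138*(96 + √257) = -13248 - 138*√257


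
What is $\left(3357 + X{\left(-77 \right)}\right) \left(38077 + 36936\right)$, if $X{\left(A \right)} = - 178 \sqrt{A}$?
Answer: $251818641 - 13352314 i \sqrt{77} \approx 2.5182 \cdot 10^{8} - 1.1717 \cdot 10^{8} i$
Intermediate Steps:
$\left(3357 + X{\left(-77 \right)}\right) \left(38077 + 36936\right) = \left(3357 - 178 \sqrt{-77}\right) \left(38077 + 36936\right) = \left(3357 - 178 i \sqrt{77}\right) 75013 = 251818641 - 13352314 i \sqrt{77}$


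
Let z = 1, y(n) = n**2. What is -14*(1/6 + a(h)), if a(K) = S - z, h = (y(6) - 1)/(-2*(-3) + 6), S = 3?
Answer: -91/3 ≈ -30.333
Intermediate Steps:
h = 35/12 (h = (6**2 - 1)/(-2*(-3) + 6) = (36 - 1)/(6 + 6) = 35/12 ≈ 2.9167)
a(K) = 2 (a(K) = 3 - 1*1 = 3 - 1 = 2)
-14*(1/6 + a(h)) = -14*(1/6 + 2) = -14*13/6 = -91/3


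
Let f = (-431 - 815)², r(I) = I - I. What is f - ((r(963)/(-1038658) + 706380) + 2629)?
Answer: 843507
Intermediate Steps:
r(I) = 0
f = 1552516 (f = (-1246)² = 1552516)
f - ((r(963)/(-1038658) + 706380) + 2629) = 1552516 - ((0/(-1038658) + 706380) + 2629) = 1552516 - ((0*(-1/1038658) + 706380) + 2629) = 1552516 - ((0 + 706380) + 2629) = 1552516 - (706380 + 2629) = 1552516 - 1*709009 = 1552516 - 709009 = 843507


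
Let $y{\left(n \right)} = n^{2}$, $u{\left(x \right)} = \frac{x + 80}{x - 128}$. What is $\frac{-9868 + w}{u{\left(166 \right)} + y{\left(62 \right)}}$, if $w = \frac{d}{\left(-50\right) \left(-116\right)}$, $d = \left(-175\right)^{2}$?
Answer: $- \frac{43474869}{16972888} \approx -2.5614$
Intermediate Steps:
$u{\left(x \right)} = \frac{80 + x}{-128 + x}$
$d = 30625$
$w = \frac{1225}{232}$ ($w = \frac{30625}{\left(-50\right) \left(-116\right)} = \frac{30625}{5800} = 30625 \cdot \frac{1}{5800} = \frac{1225}{232} \approx 5.2802$)
$\frac{-9868 + w}{u{\left(166 \right)} + y{\left(62 \right)}} = \frac{-9868 + \frac{1225}{232}}{\frac{80 + 166}{-128 + 166} + 62^{2}} = - \frac{2288151}{232 \left(\frac{1}{38} \cdot 246 + 3844\right)} = - \frac{2288151}{232 \left(\frac{123}{19} + 3844\right)} = - \frac{2288151}{232 \cdot \frac{73159}{19}} = \left(- \frac{2288151}{232}\right) \frac{19}{73159} = - \frac{43474869}{16972888}$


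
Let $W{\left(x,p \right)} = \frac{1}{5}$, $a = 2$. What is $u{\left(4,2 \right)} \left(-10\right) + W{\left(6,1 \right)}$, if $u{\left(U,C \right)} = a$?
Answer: $- \frac{99}{5} \approx -19.8$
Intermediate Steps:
$u{\left(U,C \right)} = 2$
$W{\left(x,p \right)} = \frac{1}{5}$
$u{\left(4,2 \right)} \left(-10\right) + W{\left(6,1 \right)} = 2 \left(-10\right) + \frac{1}{5} = -20 + \frac{1}{5} = - \frac{99}{5}$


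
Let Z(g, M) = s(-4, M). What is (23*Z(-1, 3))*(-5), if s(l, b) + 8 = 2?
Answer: 690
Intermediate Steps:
s(l, b) = -6 (s(l, b) = -8 + 2 = -6)
Z(g, M) = -6
(23*Z(-1, 3))*(-5) = (23*(-6))*(-5) = -138*(-5) = 690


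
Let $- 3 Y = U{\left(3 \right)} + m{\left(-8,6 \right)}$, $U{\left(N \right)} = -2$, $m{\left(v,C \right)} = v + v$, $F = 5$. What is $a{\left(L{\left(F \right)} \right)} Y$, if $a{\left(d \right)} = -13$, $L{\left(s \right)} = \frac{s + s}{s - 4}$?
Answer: $-78$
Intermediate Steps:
$m{\left(v,C \right)} = 2 v$
$L{\left(s \right)} = \frac{2 s}{-4 + s}$
$Y = 6$ ($Y = - \frac{-2 + 2 \left(-8\right)}{3} = - \frac{-2 - 16}{3} = \left(- \frac{1}{3}\right) \left(-18\right) = 6$)
$a{\left(L{\left(F \right)} \right)} Y = \left(-13\right) 6 = -78$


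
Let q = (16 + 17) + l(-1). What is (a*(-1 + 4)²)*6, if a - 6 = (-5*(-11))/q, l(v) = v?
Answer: 6669/16 ≈ 416.81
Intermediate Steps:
q = 32 (q = (16 + 17) - 1 = 33 - 1 = 32)
a = 247/32 (a = 6 - 5*(-11)/32 = 6 + 55*(1/32) = 6 + 55/32 = 247/32 ≈ 7.7188)
(a*(-1 + 4)²)*6 = (247*(-1 + 4)²/32)*6 = ((247/32)*3²)*6 = ((247/32)*9)*6 = (2223/32)*6 = 6669/16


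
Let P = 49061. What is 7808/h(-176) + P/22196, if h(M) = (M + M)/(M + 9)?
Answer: 904982279/244156 ≈ 3706.6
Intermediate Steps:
h(M) = 2*M/(9 + M) (h(M) = (2*M)/(9 + M) = 2*M/(9 + M))
7808/h(-176) + P/22196 = 7808/((2*(-176)/(9 - 176))) + 49061/22196 = 7808/((2*(-176)/(-167))) + 49061*(1/22196) = 7808/((2*(-176)*(-1/167))) + 49061/22196 = 7808/(352/167) + 49061/22196 = 7808*(167/352) + 49061/22196 = 40748/11 + 49061/22196 = 904982279/244156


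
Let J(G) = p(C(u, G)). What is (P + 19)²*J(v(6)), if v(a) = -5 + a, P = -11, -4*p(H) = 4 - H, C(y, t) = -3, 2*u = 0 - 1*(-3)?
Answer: -112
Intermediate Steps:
u = 3/2 (u = (0 - 1*(-3))/2 = (0 + 3)/2 = (½)*3 = 3/2 ≈ 1.5000)
p(H) = -1 + H/4 (p(H) = -(4 - H)/4 = -1 + H/4)
J(G) = -7/4 (J(G) = -1 + (¼)*(-3) = -1 - ¾ = -7/4)
(P + 19)²*J(v(6)) = (-11 + 19)²*(-7/4) = 8²*(-7/4) = 64*(-7/4) = -112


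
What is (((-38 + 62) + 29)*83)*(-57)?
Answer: -250743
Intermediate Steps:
(((-38 + 62) + 29)*83)*(-57) = ((24 + 29)*83)*(-57) = (53*83)*(-57) = 4399*(-57) = -250743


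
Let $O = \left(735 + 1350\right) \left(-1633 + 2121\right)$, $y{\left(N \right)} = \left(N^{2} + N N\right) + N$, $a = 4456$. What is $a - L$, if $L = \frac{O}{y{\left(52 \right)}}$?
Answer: $\frac{388538}{91} \approx 4269.6$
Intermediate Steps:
$y{\left(N \right)} = N + 2 N^{2}$ ($y{\left(N \right)} = \left(N^{2} + N^{2}\right) + N = 2 N^{2} + N = N + 2 N^{2}$)
$O = 1017480$ ($O = 2085 \cdot 488 = 1017480$)
$L = \frac{16958}{91}$ ($L = \frac{1017480}{52 \left(1 + 2 \cdot 52\right)} = \frac{1017480}{52 \left(1 + 104\right)} = \frac{1017480}{52 \cdot 105} = \frac{1017480}{5460} = 1017480 \cdot \frac{1}{5460} = \frac{16958}{91} \approx 186.35$)
$a - L = 4456 - \frac{16958}{91} = \frac{388538}{91}$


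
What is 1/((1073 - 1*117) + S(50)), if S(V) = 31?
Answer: 1/987 ≈ 0.0010132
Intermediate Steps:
1/((1073 - 1*117) + S(50)) = 1/((1073 - 1*117) + 31) = 1/((1073 - 117) + 31) = 1/(956 + 31) = 1/987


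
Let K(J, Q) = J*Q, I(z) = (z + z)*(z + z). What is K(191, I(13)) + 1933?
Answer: 131049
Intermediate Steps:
I(z) = 4*z² (I(z) = (2*z)*(2*z) = 4*z²)
K(191, I(13)) + 1933 = 191*(4*13²) + 1933 = 191*(4*169) + 1933 = 191*676 + 1933 = 129116 + 1933 = 131049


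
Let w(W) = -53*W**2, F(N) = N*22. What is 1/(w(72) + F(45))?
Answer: -1/273762 ≈ -3.6528e-6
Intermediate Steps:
F(N) = 22*N
1/(w(72) + F(45)) = 1/(-53*72**2 + 22*45) = 1/(-53*5184 + 990) = 1/(-274752 + 990) = 1/(-273762) = -1/273762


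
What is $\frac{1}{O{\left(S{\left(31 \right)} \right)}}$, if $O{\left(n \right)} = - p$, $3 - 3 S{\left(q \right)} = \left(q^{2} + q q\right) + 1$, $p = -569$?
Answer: $\frac{1}{569} \approx 0.0017575$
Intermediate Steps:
$S{\left(q \right)} = \frac{2}{3} - \frac{2 q^{2}}{3}$ ($S{\left(q \right)} = 1 - \frac{\left(q^{2} + q q\right) + 1}{3} = 1 - \frac{\left(q^{2} + q^{2}\right) + 1}{3} = 1 - \frac{2 q^{2} + 1}{3} = 1 - \frac{1 + 2 q^{2}}{3} = 1 - \left(\frac{1}{3} + \frac{2 q^{2}}{3}\right) = \frac{2}{3} - \frac{2 q^{2}}{3}$)
$O{\left(n \right)} = 569$ ($O{\left(n \right)} = \left(-1\right) \left(-569\right) = 569$)
$\frac{1}{O{\left(S{\left(31 \right)} \right)}} = \frac{1}{569}$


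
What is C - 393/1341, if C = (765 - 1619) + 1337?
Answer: 215770/447 ≈ 482.71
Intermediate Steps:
C = 483 (C = -854 + 1337 = 483)
C - 393/1341 = 483 - 393/1341 = 483 - 393*1/1341 = 483 - 131/447 = 215770/447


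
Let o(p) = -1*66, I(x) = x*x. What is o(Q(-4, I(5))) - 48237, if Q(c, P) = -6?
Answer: -48303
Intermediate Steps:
I(x) = x**2
o(p) = -66
o(Q(-4, I(5))) - 48237 = -66 - 48237 = -48303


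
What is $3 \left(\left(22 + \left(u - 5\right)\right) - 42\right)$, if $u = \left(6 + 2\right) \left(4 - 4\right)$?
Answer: $-75$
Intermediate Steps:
$u = 0$ ($u = 8 \cdot 0 = 0$)
$3 \left(\left(22 + \left(u - 5\right)\right) - 42\right) = 3 \left(\left(22 + \left(0 - 5\right)\right) - 42\right) = 3 \left(\left(22 - 5\right) - 42\right) = 3 \left(17 - 42\right) = 3 \left(-25\right) = -75$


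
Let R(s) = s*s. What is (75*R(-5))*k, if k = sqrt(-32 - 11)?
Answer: 1875*I*sqrt(43) ≈ 12295.0*I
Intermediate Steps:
k = I*sqrt(43) (k = sqrt(-43) = I*sqrt(43) ≈ 6.5574*I)
R(s) = s**2
(75*R(-5))*k = (75*(-5)**2)*(I*sqrt(43)) = (75*25)*(I*sqrt(43)) = 1875*(I*sqrt(43)) = 1875*I*sqrt(43)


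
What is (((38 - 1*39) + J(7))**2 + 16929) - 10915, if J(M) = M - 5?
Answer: 6015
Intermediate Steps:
J(M) = -5 + M
(((38 - 1*39) + J(7))**2 + 16929) - 10915 = (((38 - 1*39) + (-5 + 7))**2 + 16929) - 10915 = (((38 - 39) + 2)**2 + 16929) - 10915 = ((-1 + 2)**2 + 16929) - 10915 = (1**2 + 16929) - 10915 = (1 + 16929) - 10915 = 16930 - 10915 = 6015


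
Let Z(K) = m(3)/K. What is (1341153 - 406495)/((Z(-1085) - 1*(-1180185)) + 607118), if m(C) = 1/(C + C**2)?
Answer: 12169247160/23270685059 ≈ 0.52294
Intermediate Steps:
Z(K) = 1/(12*K) (Z(K) = (1/(3*(1 + 3)))/K = ((1/3)/4)/K = ((1/3)*(1/4))/K = 1/(12*K))
(1341153 - 406495)/((Z(-1085) - 1*(-1180185)) + 607118) = (1341153 - 406495)/(((1/12)/(-1085) - 1*(-1180185)) + 607118) = 934658/(((1/12)*(-1/1085) + 1180185) + 607118) = 934658/((-1/13020 + 1180185) + 607118) = 934658/(15366008699/13020 + 607118) = 934658/(23270685059/13020) = 934658*(13020/23270685059) = 12169247160/23270685059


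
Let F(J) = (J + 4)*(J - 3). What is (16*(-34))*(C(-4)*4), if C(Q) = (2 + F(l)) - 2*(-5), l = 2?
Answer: -13056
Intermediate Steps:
F(J) = (-3 + J)*(4 + J) (F(J) = (4 + J)*(-3 + J) = (-3 + J)*(4 + J))
C(Q) = 6 (C(Q) = (2 + (-12 + 2 + 2²)) - 2*(-5) = (2 + (-12 + 2 + 4)) + 10 = (2 - 6) + 10 = -4 + 10 = 6)
(16*(-34))*(C(-4)*4) = (16*(-34))*(6*4) = -544*24 = -13056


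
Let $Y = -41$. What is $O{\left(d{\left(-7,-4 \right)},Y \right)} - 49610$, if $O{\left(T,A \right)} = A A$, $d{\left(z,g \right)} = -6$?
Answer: $-47929$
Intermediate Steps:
$O{\left(T,A \right)} = A^{2}$
$O{\left(d{\left(-7,-4 \right)},Y \right)} - 49610 = \left(-41\right)^{2} - 49610 = 1681 - 49610 = -47929$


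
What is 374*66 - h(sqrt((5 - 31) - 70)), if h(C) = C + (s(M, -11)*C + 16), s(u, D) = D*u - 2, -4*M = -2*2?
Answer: 24668 + 48*I*sqrt(6) ≈ 24668.0 + 117.58*I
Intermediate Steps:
M = 1 (M = -(-1)*2/2 = -1/4*(-4) = 1)
s(u, D) = -2 + D*u
h(C) = 16 - 12*C (h(C) = C + ((-2 - 11*1)*C + 16) = C + ((-2 - 11)*C + 16) = C + (-13*C + 16) = C + (16 - 13*C) = 16 - 12*C)
374*66 - h(sqrt((5 - 31) - 70)) = 374*66 - (16 - 12*sqrt((5 - 31) - 70)) = 24684 - (16 - 12*sqrt(-26 - 70)) = 24684 - (16 - 48*I*sqrt(6)) = 24684 + (-16 + 48*I*sqrt(6)) = 24668 + 48*I*sqrt(6)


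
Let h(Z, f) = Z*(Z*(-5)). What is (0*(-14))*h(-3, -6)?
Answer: 0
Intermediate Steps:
h(Z, f) = -5*Z² (h(Z, f) = Z*(-5*Z) = -5*Z²)
(0*(-14))*h(-3, -6) = (0*(-14))*(-5*(-3)²) = 0*(-5*9) = 0*(-45) = 0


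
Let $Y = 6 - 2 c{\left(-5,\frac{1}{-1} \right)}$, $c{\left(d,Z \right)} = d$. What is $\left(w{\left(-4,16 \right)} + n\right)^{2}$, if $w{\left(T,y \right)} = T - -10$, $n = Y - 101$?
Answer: $6241$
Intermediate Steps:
$Y = 16$ ($Y = 6 - -10 = 6 + 10 = 16$)
$n = -85$ ($n = 16 - 101 = -85$)
$w{\left(T,y \right)} = 10 + T$ ($w{\left(T,y \right)} = T + 10 = 10 + T$)
$\left(w{\left(-4,16 \right)} + n\right)^{2} = \left(\left(10 - 4\right) - 85\right)^{2} = \left(6 - 85\right)^{2} = \left(-79\right)^{2} = 6241$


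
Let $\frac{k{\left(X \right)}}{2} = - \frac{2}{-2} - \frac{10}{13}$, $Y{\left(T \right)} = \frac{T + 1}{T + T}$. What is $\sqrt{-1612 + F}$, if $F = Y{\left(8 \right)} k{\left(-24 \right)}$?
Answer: $\frac{i \sqrt{4358146}}{52} \approx 40.146 i$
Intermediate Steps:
$Y{\left(T \right)} = \frac{1 + T}{2 T}$
$k{\left(X \right)} = \frac{6}{13}$ ($k{\left(X \right)} = 2 \left(- \frac{2}{-2} - \frac{10}{13}\right) = 2 \left(\left(-2\right) \left(- \frac{1}{2}\right) - \frac{10}{13}\right) = 2 \left(1 - \frac{10}{13}\right) = 2 \cdot \frac{3}{13} = \frac{6}{13}$)
$F = \frac{27}{104}$ ($F = \frac{1 + 8}{2 \cdot 8} \cdot \frac{6}{13} = \frac{1}{2} \cdot \frac{1}{8} \cdot 9 \cdot \frac{6}{13} = \frac{9}{16} \cdot \frac{6}{13} = \frac{27}{104} \approx 0.25962$)
$\sqrt{-1612 + F} = \sqrt{-1612 + \frac{27}{104}} = \sqrt{- \frac{167621}{104}} = \frac{i \sqrt{4358146}}{52}$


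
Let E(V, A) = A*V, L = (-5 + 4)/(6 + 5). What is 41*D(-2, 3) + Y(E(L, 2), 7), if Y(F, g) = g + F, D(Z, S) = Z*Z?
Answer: 1879/11 ≈ 170.82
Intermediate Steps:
D(Z, S) = Z**2
L = -1/11 ≈ -0.090909
Y(F, g) = F + g
41*D(-2, 3) + Y(E(L, 2), 7) = 41*(-2)**2 + (2*(-1/11) + 7) = 41*4 + (-2/11 + 7) = 164 + 75/11 = 1879/11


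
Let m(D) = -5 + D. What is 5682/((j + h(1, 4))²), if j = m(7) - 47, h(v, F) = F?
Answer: 5682/1681 ≈ 3.3801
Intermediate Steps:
j = -45 (j = (-5 + 7) - 47 = 2 - 47 = -45)
5682/((j + h(1, 4))²) = 5682/((-45 + 4)²) = 5682/((-41)²) = 5682/1681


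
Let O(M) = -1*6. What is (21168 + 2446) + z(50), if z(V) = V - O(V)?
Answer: 23670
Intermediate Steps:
O(M) = -6
z(V) = 6 + V (z(V) = V - 1*(-6) = V + 6 = 6 + V)
(21168 + 2446) + z(50) = (21168 + 2446) + (6 + 50) = 23614 + 56 = 23670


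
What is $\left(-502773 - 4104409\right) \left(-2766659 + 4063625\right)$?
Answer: $-5975358409812$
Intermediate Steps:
$\left(-502773 - 4104409\right) \left(-2766659 + 4063625\right) = \left(-4607182\right) 1296966 = -5975358409812$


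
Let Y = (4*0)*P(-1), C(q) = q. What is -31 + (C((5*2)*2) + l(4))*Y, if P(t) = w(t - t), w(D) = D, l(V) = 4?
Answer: -31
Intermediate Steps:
P(t) = 0 (P(t) = t - t = 0)
Y = 0 (Y = (4*0)*0 = 0*0 = 0)
-31 + (C((5*2)*2) + l(4))*Y = -31 + ((5*2)*2 + 4)*0 = -31 + (10*2 + 4)*0 = -31 + (20 + 4)*0 = -31 + 24*0 = -31 + 0 = -31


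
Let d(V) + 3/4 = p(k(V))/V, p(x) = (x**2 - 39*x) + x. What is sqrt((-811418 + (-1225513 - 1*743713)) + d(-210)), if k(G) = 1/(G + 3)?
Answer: I*sqrt(5254420049622345)/43470 ≈ 1667.5*I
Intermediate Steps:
k(G) = 1/(3 + G)
p(x) = x**2 - 38*x
d(V) = -3/4 + (-38 + 1/(3 + V))/(V*(3 + V)) (d(V) = -3/4 + ((-38 + 1/(3 + V))/(3 + V))/V = -3/4 + (-38 + 1/(3 + V))/(V*(3 + V)))
sqrt((-811418 + (-1225513 - 1*743713)) + d(-210)) = sqrt((-811418 + (-1225513 - 1*743713)) + (-3/4 - 38/(3 - 210)**2 - 113/(-210*(3 - 210)**2))) = sqrt((-811418 + (-1225513 - 743713)) + (-3/4 - 38/(-207)**2 - 113*(-1/210)/(-207)**2)) = sqrt((-811418 - 1969226) + (-3/4 - 38*1/42849 - 113*(-1/210)*1/42849)) = sqrt(-2780644 + (-3/4 - 38/42849 + 113/8998290)) = sqrt(-2780644 - 13513169/17996580) = sqrt(-50042095710689/17996580) = I*sqrt(5254420049622345)/43470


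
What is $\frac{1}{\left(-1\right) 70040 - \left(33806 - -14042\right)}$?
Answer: $- \frac{1}{117888} \approx -8.4826 \cdot 10^{-6}$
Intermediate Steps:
$\frac{1}{\left(-1\right) 70040 - \left(33806 - -14042\right)} = \frac{1}{-70040 - 47848} = \frac{1}{-117888} = - \frac{1}{117888}$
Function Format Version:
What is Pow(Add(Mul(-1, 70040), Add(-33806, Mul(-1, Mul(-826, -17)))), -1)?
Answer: Rational(-1, 117888) ≈ -8.4826e-6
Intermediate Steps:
Pow(Add(Mul(-1, 70040), Add(-33806, Mul(-1, Mul(-826, -17)))), -1) = Pow(Add(-70040, Add(-33806, Mul(-1, 14042))), -1) = Pow(Add(-70040, Add(-33806, -14042)), -1) = Pow(Add(-70040, -47848), -1) = Pow(-117888, -1) = Rational(-1, 117888)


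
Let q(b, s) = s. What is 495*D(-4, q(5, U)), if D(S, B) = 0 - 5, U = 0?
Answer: -2475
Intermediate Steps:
D(S, B) = -5
495*D(-4, q(5, U)) = 495*(-5) = -2475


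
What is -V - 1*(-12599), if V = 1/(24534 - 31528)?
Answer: 88117407/6994 ≈ 12599.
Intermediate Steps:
V = -1/6994 (V = 1/(-6994) = -1/6994 ≈ -0.00014298)
-V - 1*(-12599) = -1*(-1/6994) - 1*(-12599) = 1/6994 + 12599 = 88117407/6994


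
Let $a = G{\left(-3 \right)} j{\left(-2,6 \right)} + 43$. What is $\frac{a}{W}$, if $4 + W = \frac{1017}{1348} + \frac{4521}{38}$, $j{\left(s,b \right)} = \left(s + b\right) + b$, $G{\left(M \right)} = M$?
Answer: $\frac{332956}{2964029} \approx 0.11233$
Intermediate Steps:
$j{\left(s,b \right)} = s + 2 b$ ($j{\left(s,b \right)} = \left(b + s\right) + b = s + 2 b$)
$a = 13$ ($a = - 3 \left(-2 + 2 \cdot 6\right) + 43 = - 3 \left(-2 + 12\right) + 43 = \left(-3\right) 10 + 43 = -30 + 43 = 13$)
$W = \frac{2964029}{25612}$ ($W = -4 + \left(\frac{1017}{1348} + \frac{4521}{38}\right) = -4 + \frac{3066477}{25612} = \frac{2964029}{25612} \approx 115.73$)
$\frac{a}{W} = \frac{13}{\frac{2964029}{25612}} = 13 \cdot \frac{25612}{2964029} = \frac{332956}{2964029}$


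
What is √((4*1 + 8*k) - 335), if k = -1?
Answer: I*√339 ≈ 18.412*I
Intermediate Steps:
√((4*1 + 8*k) - 335) = √((4*1 + 8*(-1)) - 335) = √((4 - 8) - 335) = √(-4 - 335) = √(-339) = I*√339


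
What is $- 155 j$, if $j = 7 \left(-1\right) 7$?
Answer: $7595$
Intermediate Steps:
$j = -49$ ($j = \left(-7\right) 7 = -49$)
$- 155 j = \left(-155\right) \left(-49\right) = 7595$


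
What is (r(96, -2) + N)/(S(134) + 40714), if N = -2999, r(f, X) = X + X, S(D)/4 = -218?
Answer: -273/3622 ≈ -0.075373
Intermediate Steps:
S(D) = -872 (S(D) = 4*(-218) = -872)
r(f, X) = 2*X
(r(96, -2) + N)/(S(134) + 40714) = (2*(-2) - 2999)/(-872 + 40714) = (-4 - 2999)/39842 = -3003*1/39842 = -273/3622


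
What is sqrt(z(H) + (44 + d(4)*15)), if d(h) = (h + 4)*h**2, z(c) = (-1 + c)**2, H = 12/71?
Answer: 3*sqrt(1100445)/71 ≈ 44.325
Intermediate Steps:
H = 12/71 (H = 12*(1/71) = 12/71 ≈ 0.16901)
d(h) = h**2*(4 + h) (d(h) = (4 + h)*h**2 = h**2*(4 + h))
sqrt(z(H) + (44 + d(4)*15)) = sqrt((-1 + 12/71)**2 + (44 + (4**2*(4 + 4))*15)) = sqrt((-59/71)**2 + (44 + (16*8)*15)) = sqrt(3481/5041 + (44 + 128*15)) = sqrt(3481/5041 + (44 + 1920)) = sqrt(3481/5041 + 1964) = sqrt(9904005/5041) = 3*sqrt(1100445)/71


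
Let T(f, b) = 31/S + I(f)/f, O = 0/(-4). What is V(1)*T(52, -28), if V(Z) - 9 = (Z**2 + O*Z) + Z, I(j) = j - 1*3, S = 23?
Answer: 30129/1196 ≈ 25.191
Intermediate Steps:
I(j) = -3 + j (I(j) = j - 3 = -3 + j)
O = 0 (O = 0*(-1/4) = 0)
T(f, b) = 31/23 + (-3 + f)/f
V(Z) = 9 + Z + Z**2 (V(Z) = 9 + ((Z**2 + 0*Z) + Z) = 9 + ((Z**2 + 0) + Z) = 9 + (Z**2 + Z) = 9 + (Z + Z**2) = 9 + Z + Z**2)
V(1)*T(52, -28) = (9 + 1 + 1**2)*(54/23 - 3/52) = (9 + 1 + 1)*(54/23 - 3*1/52) = 11*(54/23 - 3/52) = 11*(2739/1196) = 30129/1196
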